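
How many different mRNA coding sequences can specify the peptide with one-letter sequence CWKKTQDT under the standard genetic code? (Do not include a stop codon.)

512

Cys: 2 codons.
Trp: 1 codon.
Lys: 2 codons.
Lys: 2 codons.
Thr: 4 codons.
Gln: 2 codons.
Asp: 2 codons.
Thr: 4 codons.
2 × 1 × 2 × 2 × 4 × 2 × 2 × 4 = 512.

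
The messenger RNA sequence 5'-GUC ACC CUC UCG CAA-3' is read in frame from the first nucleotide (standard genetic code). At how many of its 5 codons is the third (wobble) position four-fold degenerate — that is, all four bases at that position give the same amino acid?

Codon 1 GUC (Val): third position 4-fold.
Codon 2 ACC (Thr): third position 4-fold.
Codon 3 CUC (Leu): third position 4-fold.
Codon 4 UCG (Ser): third position 4-fold.
Codon 5 CAA (Gln): third position 2-fold.
Four-fold degenerate third positions: 4.

4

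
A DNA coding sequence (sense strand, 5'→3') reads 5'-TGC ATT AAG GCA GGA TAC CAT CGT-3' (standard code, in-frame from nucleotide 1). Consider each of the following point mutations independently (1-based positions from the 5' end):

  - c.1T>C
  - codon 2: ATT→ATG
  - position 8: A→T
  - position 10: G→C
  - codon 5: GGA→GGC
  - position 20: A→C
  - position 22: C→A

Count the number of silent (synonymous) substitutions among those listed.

1

Codon 1: TGC (Cys) → CGC (Arg) — missense.
Codon 2: ATT (Ile) → ATG (Met) — missense.
Codon 3: AAG (Lys) → ATG (Met) — missense.
Codon 4: GCA (Ala) → CCA (Pro) — missense.
Codon 5: GGA (Gly) → GGC (Gly) — synonymous.
Codon 7: CAT (His) → CCT (Pro) — missense.
Codon 8: CGT (Arg) → AGT (Ser) — missense.
Synonymous: 1 of 7.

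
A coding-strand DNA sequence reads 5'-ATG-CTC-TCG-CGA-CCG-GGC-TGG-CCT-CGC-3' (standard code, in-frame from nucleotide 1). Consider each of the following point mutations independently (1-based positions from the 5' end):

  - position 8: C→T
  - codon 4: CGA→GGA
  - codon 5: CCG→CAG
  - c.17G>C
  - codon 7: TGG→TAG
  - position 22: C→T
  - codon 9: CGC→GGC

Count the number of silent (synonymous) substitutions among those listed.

Codon 3: TCG (Ser) → TTG (Leu) — missense.
Codon 4: CGA (Arg) → GGA (Gly) — missense.
Codon 5: CCG (Pro) → CAG (Gln) — missense.
Codon 6: GGC (Gly) → GCC (Ala) — missense.
Codon 7: TGG (Trp) → TAG (Stop) — nonsense.
Codon 8: CCT (Pro) → TCT (Ser) — missense.
Codon 9: CGC (Arg) → GGC (Gly) — missense.
Synonymous: 0 of 7.

0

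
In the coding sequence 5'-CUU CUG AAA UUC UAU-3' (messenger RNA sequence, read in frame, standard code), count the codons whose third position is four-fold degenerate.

2

Codon 1 CUU (Leu): third position 4-fold.
Codon 2 CUG (Leu): third position 4-fold.
Codon 3 AAA (Lys): third position 2-fold.
Codon 4 UUC (Phe): third position 2-fold.
Codon 5 UAU (Tyr): third position 2-fold.
Four-fold degenerate third positions: 2.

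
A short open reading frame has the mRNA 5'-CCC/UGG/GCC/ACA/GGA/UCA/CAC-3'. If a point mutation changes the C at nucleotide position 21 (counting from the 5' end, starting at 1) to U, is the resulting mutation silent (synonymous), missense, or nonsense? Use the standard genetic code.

Position 21 falls in codon 7: CAC → His.
After the substitution the codon is CAU → His.
Both encode His, so the change is synonymous.

silent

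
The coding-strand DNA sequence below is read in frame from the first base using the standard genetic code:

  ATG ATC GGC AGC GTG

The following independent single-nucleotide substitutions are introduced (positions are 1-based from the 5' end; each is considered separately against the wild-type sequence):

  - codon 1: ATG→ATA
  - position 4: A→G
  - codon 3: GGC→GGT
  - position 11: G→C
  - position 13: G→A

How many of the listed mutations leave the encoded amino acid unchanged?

1

Codon 1: ATG (Met) → ATA (Ile) — missense.
Codon 2: ATC (Ile) → GTC (Val) — missense.
Codon 3: GGC (Gly) → GGT (Gly) — synonymous.
Codon 4: AGC (Ser) → ACC (Thr) — missense.
Codon 5: GTG (Val) → ATG (Met) — missense.
Synonymous: 1 of 5.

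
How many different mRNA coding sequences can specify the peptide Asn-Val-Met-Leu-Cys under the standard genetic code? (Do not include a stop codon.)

Asn: 2 codons.
Val: 4 codons.
Met: 1 codon.
Leu: 6 codons.
Cys: 2 codons.
2 × 4 × 1 × 6 × 2 = 96.

96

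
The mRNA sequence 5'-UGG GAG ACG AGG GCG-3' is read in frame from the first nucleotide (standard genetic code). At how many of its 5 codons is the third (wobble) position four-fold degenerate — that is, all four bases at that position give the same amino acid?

2

Codon 1 UGG (Trp): third position 1-fold.
Codon 2 GAG (Glu): third position 2-fold.
Codon 3 ACG (Thr): third position 4-fold.
Codon 4 AGG (Arg): third position 2-fold.
Codon 5 GCG (Ala): third position 4-fold.
Four-fold degenerate third positions: 2.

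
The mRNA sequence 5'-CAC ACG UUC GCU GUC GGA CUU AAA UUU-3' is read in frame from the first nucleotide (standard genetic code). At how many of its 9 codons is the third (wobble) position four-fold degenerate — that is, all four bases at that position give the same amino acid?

Codon 1 CAC (His): third position 2-fold.
Codon 2 ACG (Thr): third position 4-fold.
Codon 3 UUC (Phe): third position 2-fold.
Codon 4 GCU (Ala): third position 4-fold.
Codon 5 GUC (Val): third position 4-fold.
Codon 6 GGA (Gly): third position 4-fold.
Codon 7 CUU (Leu): third position 4-fold.
Codon 8 AAA (Lys): third position 2-fold.
Codon 9 UUU (Phe): third position 2-fold.
Four-fold degenerate third positions: 5.

5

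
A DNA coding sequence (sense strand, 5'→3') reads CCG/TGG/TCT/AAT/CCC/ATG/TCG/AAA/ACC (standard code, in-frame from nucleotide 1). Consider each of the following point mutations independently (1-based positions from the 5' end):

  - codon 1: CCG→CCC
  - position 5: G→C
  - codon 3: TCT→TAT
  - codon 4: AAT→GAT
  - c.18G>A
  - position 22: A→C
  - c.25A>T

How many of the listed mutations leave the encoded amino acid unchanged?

Codon 1: CCG (Pro) → CCC (Pro) — synonymous.
Codon 2: TGG (Trp) → TCG (Ser) — missense.
Codon 3: TCT (Ser) → TAT (Tyr) — missense.
Codon 4: AAT (Asn) → GAT (Asp) — missense.
Codon 6: ATG (Met) → ATA (Ile) — missense.
Codon 8: AAA (Lys) → CAA (Gln) — missense.
Codon 9: ACC (Thr) → TCC (Ser) — missense.
Synonymous: 1 of 7.

1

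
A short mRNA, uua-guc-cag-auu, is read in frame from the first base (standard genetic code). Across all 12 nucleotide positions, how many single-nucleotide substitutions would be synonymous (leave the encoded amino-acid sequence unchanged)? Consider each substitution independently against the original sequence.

8

Codon 1 (UUA, Leu): 2 synonymous substitutions.
Codon 2 (GUC, Val): 3 synonymous substitutions.
Codon 3 (CAG, Gln): 1 synonymous substitution.
Codon 4 (AUU, Ile): 2 synonymous substitutions.
Total: 2 + 3 + 1 + 2 = 8.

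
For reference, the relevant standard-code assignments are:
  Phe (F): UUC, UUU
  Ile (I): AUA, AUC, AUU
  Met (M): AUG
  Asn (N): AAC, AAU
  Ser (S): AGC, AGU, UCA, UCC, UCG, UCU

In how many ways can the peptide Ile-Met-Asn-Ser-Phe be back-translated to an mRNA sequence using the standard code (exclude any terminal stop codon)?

Ile: 3 codons.
Met: 1 codon.
Asn: 2 codons.
Ser: 6 codons.
Phe: 2 codons.
3 × 1 × 2 × 6 × 2 = 72.

72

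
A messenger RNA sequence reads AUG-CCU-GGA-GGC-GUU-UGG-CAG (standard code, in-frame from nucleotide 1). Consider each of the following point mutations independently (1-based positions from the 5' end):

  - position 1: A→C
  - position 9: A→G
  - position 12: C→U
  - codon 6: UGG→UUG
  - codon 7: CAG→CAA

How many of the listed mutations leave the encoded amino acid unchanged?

3

Codon 1: AUG (Met) → CUG (Leu) — missense.
Codon 3: GGA (Gly) → GGG (Gly) — synonymous.
Codon 4: GGC (Gly) → GGU (Gly) — synonymous.
Codon 6: UGG (Trp) → UUG (Leu) — missense.
Codon 7: CAG (Gln) → CAA (Gln) — synonymous.
Synonymous: 3 of 5.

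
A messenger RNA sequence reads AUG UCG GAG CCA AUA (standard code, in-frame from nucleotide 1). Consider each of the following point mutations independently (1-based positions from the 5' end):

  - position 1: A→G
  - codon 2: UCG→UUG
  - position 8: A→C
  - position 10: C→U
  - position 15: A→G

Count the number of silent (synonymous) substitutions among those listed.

Codon 1: AUG (Met) → GUG (Val) — missense.
Codon 2: UCG (Ser) → UUG (Leu) — missense.
Codon 3: GAG (Glu) → GCG (Ala) — missense.
Codon 4: CCA (Pro) → UCA (Ser) — missense.
Codon 5: AUA (Ile) → AUG (Met) — missense.
Synonymous: 0 of 5.

0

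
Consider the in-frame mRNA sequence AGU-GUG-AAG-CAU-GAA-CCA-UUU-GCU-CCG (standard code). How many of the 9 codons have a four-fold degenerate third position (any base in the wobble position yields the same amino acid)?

4

Codon 1 AGU (Ser): third position 2-fold.
Codon 2 GUG (Val): third position 4-fold.
Codon 3 AAG (Lys): third position 2-fold.
Codon 4 CAU (His): third position 2-fold.
Codon 5 GAA (Glu): third position 2-fold.
Codon 6 CCA (Pro): third position 4-fold.
Codon 7 UUU (Phe): third position 2-fold.
Codon 8 GCU (Ala): third position 4-fold.
Codon 9 CCG (Pro): third position 4-fold.
Four-fold degenerate third positions: 4.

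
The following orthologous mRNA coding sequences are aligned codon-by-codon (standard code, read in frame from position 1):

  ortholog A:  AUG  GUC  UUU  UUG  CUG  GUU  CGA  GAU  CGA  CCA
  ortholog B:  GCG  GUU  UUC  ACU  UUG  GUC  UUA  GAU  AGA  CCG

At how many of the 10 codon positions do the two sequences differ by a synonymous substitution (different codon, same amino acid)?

6

Codon 1: AUG Met / GCG Ala — nonsynonymous.
Codon 2: GUC Val / GUU Val — synonymous.
Codon 3: UUU Phe / UUC Phe — synonymous.
Codon 4: UUG Leu / ACU Thr — nonsynonymous.
Codon 5: CUG Leu / UUG Leu — synonymous.
Codon 6: GUU Val / GUC Val — synonymous.
Codon 7: CGA Arg / UUA Leu — nonsynonymous.
Codon 8: GAU Asp / GAU Asp — identical.
Codon 9: CGA Arg / AGA Arg — synonymous.
Codon 10: CCA Pro / CCG Pro — synonymous.
Synonymous differences: 6.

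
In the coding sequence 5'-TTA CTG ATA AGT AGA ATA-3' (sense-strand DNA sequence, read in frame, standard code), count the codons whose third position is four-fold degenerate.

1

Codon 1 TTA (Leu): third position 2-fold.
Codon 2 CTG (Leu): third position 4-fold.
Codon 3 ATA (Ile): third position 3-fold.
Codon 4 AGT (Ser): third position 2-fold.
Codon 5 AGA (Arg): third position 2-fold.
Codon 6 ATA (Ile): third position 3-fold.
Four-fold degenerate third positions: 1.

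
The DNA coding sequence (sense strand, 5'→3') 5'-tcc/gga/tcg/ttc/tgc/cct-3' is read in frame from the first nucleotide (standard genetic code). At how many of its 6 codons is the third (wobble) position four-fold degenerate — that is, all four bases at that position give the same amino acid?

Codon 1 TCC (Ser): third position 4-fold.
Codon 2 GGA (Gly): third position 4-fold.
Codon 3 TCG (Ser): third position 4-fold.
Codon 4 TTC (Phe): third position 2-fold.
Codon 5 TGC (Cys): third position 2-fold.
Codon 6 CCT (Pro): third position 4-fold.
Four-fold degenerate third positions: 4.

4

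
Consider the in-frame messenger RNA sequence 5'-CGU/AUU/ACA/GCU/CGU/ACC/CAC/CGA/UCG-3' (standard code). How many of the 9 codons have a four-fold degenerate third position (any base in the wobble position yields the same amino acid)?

Codon 1 CGU (Arg): third position 4-fold.
Codon 2 AUU (Ile): third position 3-fold.
Codon 3 ACA (Thr): third position 4-fold.
Codon 4 GCU (Ala): third position 4-fold.
Codon 5 CGU (Arg): third position 4-fold.
Codon 6 ACC (Thr): third position 4-fold.
Codon 7 CAC (His): third position 2-fold.
Codon 8 CGA (Arg): third position 4-fold.
Codon 9 UCG (Ser): third position 4-fold.
Four-fold degenerate third positions: 7.

7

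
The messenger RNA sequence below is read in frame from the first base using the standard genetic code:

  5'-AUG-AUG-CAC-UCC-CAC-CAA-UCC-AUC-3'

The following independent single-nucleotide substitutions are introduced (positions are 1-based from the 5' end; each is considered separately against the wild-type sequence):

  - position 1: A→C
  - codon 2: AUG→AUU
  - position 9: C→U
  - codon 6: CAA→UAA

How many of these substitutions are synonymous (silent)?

1

Codon 1: AUG (Met) → CUG (Leu) — missense.
Codon 2: AUG (Met) → AUU (Ile) — missense.
Codon 3: CAC (His) → CAU (His) — synonymous.
Codon 6: CAA (Gln) → UAA (Stop) — nonsense.
Synonymous: 1 of 4.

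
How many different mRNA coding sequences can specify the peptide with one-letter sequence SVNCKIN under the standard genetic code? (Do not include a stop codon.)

Ser: 6 codons.
Val: 4 codons.
Asn: 2 codons.
Cys: 2 codons.
Lys: 2 codons.
Ile: 3 codons.
Asn: 2 codons.
6 × 4 × 2 × 2 × 2 × 3 × 2 = 1152.

1152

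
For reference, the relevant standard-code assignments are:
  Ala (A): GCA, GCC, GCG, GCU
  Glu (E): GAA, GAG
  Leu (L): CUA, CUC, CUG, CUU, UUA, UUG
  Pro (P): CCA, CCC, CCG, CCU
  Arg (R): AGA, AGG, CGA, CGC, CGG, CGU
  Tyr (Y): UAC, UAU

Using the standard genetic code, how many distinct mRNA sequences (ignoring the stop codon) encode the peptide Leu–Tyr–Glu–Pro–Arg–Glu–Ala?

Leu: 6 codons.
Tyr: 2 codons.
Glu: 2 codons.
Pro: 4 codons.
Arg: 6 codons.
Glu: 2 codons.
Ala: 4 codons.
6 × 2 × 2 × 4 × 6 × 2 × 4 = 4608.

4608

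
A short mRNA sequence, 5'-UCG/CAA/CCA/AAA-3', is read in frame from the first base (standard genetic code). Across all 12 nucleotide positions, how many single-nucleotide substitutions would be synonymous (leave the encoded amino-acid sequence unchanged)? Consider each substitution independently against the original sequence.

Codon 1 (UCG, Ser): 3 synonymous substitutions.
Codon 2 (CAA, Gln): 1 synonymous substitution.
Codon 3 (CCA, Pro): 3 synonymous substitutions.
Codon 4 (AAA, Lys): 1 synonymous substitution.
Total: 3 + 1 + 3 + 1 = 8.

8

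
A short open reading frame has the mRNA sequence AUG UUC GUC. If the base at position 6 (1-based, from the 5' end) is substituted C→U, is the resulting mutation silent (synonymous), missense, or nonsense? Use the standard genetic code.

silent

Position 6 falls in codon 2: UUC → Phe.
After the substitution the codon is UUU → Phe.
Both encode Phe, so the change is synonymous.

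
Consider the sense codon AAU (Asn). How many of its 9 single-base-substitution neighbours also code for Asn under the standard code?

Position 1: none → 0 synonymous.
Position 2: none → 0 synonymous.
Position 3: AAC → 1 synonymous.
Total: 0 + 0 + 1 = 1.

1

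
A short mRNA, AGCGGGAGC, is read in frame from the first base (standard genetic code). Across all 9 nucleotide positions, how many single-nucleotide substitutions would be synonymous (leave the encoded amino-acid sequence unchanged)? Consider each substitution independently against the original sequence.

Codon 1 (AGC, Ser): 1 synonymous substitution.
Codon 2 (GGG, Gly): 3 synonymous substitutions.
Codon 3 (AGC, Ser): 1 synonymous substitution.
Total: 1 + 3 + 1 = 5.

5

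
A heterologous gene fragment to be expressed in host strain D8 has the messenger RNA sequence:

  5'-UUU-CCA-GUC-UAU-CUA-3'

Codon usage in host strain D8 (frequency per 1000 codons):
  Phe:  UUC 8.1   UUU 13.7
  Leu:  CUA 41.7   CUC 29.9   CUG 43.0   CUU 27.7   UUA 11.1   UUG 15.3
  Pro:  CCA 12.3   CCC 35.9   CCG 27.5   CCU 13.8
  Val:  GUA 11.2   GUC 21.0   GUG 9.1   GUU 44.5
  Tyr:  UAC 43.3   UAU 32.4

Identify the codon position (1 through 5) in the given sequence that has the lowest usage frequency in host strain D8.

Codon 1 UUU (Phe): 13.7 per 1000.
Codon 2 CCA (Pro): 12.3 per 1000.
Codon 3 GUC (Val): 21.0 per 1000.
Codon 4 UAU (Tyr): 32.4 per 1000.
Codon 5 CUA (Leu): 41.7 per 1000.
Lowest frequency is 12.3 at codon 2.

2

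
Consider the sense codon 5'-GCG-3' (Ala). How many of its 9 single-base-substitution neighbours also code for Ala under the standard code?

3

Position 1: none → 0 synonymous.
Position 2: none → 0 synonymous.
Position 3: GCU, GCC, GCA → 3 synonymous.
Total: 0 + 0 + 3 = 3.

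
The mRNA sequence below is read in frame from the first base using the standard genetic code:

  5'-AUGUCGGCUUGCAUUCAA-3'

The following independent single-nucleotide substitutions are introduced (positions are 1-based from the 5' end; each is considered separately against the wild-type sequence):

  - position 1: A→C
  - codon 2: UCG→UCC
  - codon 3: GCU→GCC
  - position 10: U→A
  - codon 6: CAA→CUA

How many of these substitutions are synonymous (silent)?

Codon 1: AUG (Met) → CUG (Leu) — missense.
Codon 2: UCG (Ser) → UCC (Ser) — synonymous.
Codon 3: GCU (Ala) → GCC (Ala) — synonymous.
Codon 4: UGC (Cys) → AGC (Ser) — missense.
Codon 6: CAA (Gln) → CUA (Leu) — missense.
Synonymous: 2 of 5.

2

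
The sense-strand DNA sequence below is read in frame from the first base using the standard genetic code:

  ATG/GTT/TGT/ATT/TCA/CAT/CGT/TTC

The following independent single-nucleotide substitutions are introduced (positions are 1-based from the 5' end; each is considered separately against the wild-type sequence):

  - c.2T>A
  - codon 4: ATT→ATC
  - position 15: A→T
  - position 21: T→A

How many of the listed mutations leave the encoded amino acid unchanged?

3

Codon 1: ATG (Met) → AAG (Lys) — missense.
Codon 4: ATT (Ile) → ATC (Ile) — synonymous.
Codon 5: TCA (Ser) → TCT (Ser) — synonymous.
Codon 7: CGT (Arg) → CGA (Arg) — synonymous.
Synonymous: 3 of 4.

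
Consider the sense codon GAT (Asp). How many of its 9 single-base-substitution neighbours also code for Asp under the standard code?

1

Position 1: none → 0 synonymous.
Position 2: none → 0 synonymous.
Position 3: GAC → 1 synonymous.
Total: 0 + 0 + 1 = 1.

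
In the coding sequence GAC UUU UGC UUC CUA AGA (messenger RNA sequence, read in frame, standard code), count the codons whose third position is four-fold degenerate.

1

Codon 1 GAC (Asp): third position 2-fold.
Codon 2 UUU (Phe): third position 2-fold.
Codon 3 UGC (Cys): third position 2-fold.
Codon 4 UUC (Phe): third position 2-fold.
Codon 5 CUA (Leu): third position 4-fold.
Codon 6 AGA (Arg): third position 2-fold.
Four-fold degenerate third positions: 1.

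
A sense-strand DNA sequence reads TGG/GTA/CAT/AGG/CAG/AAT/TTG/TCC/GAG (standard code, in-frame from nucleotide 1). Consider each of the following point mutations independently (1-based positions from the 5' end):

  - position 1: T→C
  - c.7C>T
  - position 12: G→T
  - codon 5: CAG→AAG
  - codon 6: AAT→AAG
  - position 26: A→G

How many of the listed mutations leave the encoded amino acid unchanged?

Codon 1: TGG (Trp) → CGG (Arg) — missense.
Codon 3: CAT (His) → TAT (Tyr) — missense.
Codon 4: AGG (Arg) → AGT (Ser) — missense.
Codon 5: CAG (Gln) → AAG (Lys) — missense.
Codon 6: AAT (Asn) → AAG (Lys) — missense.
Codon 9: GAG (Glu) → GGG (Gly) — missense.
Synonymous: 0 of 6.

0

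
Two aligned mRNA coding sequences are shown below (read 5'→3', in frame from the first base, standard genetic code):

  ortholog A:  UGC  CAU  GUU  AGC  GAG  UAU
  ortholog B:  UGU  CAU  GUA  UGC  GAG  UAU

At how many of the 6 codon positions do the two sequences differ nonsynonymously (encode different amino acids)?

Codon 1: UGC Cys / UGU Cys — synonymous.
Codon 2: CAU His / CAU His — identical.
Codon 3: GUU Val / GUA Val — synonymous.
Codon 4: AGC Ser / UGC Cys — nonsynonymous.
Codon 5: GAG Glu / GAG Glu — identical.
Codon 6: UAU Tyr / UAU Tyr — identical.
Nonsynonymous differences: 1.

1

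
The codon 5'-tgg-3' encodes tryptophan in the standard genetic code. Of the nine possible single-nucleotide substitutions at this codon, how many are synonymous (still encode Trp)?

0

Position 1: none → 0 synonymous.
Position 2: none → 0 synonymous.
Position 3: none → 0 synonymous.
Total: 0 + 0 + 0 = 0.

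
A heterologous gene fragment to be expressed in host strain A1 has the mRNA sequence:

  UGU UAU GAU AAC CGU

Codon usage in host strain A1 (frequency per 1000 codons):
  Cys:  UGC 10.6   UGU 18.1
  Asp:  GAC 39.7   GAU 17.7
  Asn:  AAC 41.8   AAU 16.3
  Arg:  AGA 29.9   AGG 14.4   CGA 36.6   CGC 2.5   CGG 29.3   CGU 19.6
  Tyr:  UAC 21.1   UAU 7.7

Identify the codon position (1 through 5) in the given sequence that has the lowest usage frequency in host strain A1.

2

Codon 1 UGU (Cys): 18.1 per 1000.
Codon 2 UAU (Tyr): 7.7 per 1000.
Codon 3 GAU (Asp): 17.7 per 1000.
Codon 4 AAC (Asn): 41.8 per 1000.
Codon 5 CGU (Arg): 19.6 per 1000.
Lowest frequency is 7.7 at codon 2.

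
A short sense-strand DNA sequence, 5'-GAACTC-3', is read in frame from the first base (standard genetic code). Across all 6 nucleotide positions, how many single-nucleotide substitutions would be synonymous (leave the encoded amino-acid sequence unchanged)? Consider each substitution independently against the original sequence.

Codon 1 (GAA, Glu): 1 synonymous substitution.
Codon 2 (CTC, Leu): 3 synonymous substitutions.
Total: 1 + 3 = 4.

4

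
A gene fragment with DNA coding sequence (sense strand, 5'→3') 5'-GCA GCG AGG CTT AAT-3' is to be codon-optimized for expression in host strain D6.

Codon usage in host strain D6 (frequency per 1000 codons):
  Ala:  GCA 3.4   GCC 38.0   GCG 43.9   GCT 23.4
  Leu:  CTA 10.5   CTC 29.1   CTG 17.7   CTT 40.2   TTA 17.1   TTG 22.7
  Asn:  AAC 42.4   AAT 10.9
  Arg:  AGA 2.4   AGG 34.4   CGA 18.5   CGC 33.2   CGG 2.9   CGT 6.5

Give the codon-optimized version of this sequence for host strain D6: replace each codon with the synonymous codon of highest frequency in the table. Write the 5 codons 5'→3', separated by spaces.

GCG GCG AGG CTT AAC

Codon 1 (Ala): best is GCG at 43.9.
Codon 2 (Ala): best is GCG at 43.9.
Codon 3 (Arg): best is AGG at 34.4.
Codon 4 (Leu): best is CTT at 40.2.
Codon 5 (Asn): best is AAC at 42.4.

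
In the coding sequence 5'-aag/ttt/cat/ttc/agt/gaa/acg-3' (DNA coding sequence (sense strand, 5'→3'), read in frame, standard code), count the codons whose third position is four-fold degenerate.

Codon 1 AAG (Lys): third position 2-fold.
Codon 2 TTT (Phe): third position 2-fold.
Codon 3 CAT (His): third position 2-fold.
Codon 4 TTC (Phe): third position 2-fold.
Codon 5 AGT (Ser): third position 2-fold.
Codon 6 GAA (Glu): third position 2-fold.
Codon 7 ACG (Thr): third position 4-fold.
Four-fold degenerate third positions: 1.

1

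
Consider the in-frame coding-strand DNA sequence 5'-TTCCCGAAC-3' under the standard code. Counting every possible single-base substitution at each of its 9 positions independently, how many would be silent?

5

Codon 1 (TTC, Phe): 1 synonymous substitution.
Codon 2 (CCG, Pro): 3 synonymous substitutions.
Codon 3 (AAC, Asn): 1 synonymous substitution.
Total: 1 + 3 + 1 = 5.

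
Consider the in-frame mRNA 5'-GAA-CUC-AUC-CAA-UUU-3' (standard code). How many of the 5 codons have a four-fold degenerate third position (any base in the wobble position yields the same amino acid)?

1

Codon 1 GAA (Glu): third position 2-fold.
Codon 2 CUC (Leu): third position 4-fold.
Codon 3 AUC (Ile): third position 3-fold.
Codon 4 CAA (Gln): third position 2-fold.
Codon 5 UUU (Phe): third position 2-fold.
Four-fold degenerate third positions: 1.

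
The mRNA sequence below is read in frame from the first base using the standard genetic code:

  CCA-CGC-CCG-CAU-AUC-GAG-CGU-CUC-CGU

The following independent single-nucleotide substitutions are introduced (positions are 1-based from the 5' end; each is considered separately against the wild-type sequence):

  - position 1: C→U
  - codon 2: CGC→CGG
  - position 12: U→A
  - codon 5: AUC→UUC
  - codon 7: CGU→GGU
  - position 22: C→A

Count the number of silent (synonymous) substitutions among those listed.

Codon 1: CCA (Pro) → UCA (Ser) — missense.
Codon 2: CGC (Arg) → CGG (Arg) — synonymous.
Codon 4: CAU (His) → CAA (Gln) — missense.
Codon 5: AUC (Ile) → UUC (Phe) — missense.
Codon 7: CGU (Arg) → GGU (Gly) — missense.
Codon 8: CUC (Leu) → AUC (Ile) — missense.
Synonymous: 1 of 6.

1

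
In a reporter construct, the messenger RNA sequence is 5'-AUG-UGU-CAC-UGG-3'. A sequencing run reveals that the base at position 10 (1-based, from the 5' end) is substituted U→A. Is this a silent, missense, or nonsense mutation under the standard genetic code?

missense

Position 10 falls in codon 4: UGG → Trp.
After the substitution the codon is AGG → Arg.
Trp ≠ Arg, so this is a missense mutation.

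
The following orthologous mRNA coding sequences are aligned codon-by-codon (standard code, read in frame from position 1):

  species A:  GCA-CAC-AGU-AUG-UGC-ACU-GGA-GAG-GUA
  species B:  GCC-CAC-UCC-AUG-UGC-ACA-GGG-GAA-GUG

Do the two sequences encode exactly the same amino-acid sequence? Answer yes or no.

yes

Codon 1: GCA Ala / GCC Ala — synonymous.
Codon 2: CAC His / CAC His — identical.
Codon 3: AGU Ser / UCC Ser — synonymous.
Codon 4: AUG Met / AUG Met — identical.
Codon 5: UGC Cys / UGC Cys — identical.
Codon 6: ACU Thr / ACA Thr — synonymous.
Codon 7: GGA Gly / GGG Gly — synonymous.
Codon 8: GAG Glu / GAA Glu — synonymous.
Codon 9: GUA Val / GUG Val — synonymous.
Nonsynonymous differences: 0 → same protein.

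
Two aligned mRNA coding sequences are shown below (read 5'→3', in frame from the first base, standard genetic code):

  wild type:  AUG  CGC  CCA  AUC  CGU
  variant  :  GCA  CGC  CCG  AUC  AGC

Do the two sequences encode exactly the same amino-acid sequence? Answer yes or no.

no

Codon 1: AUG Met / GCA Ala — nonsynonymous.
Codon 2: CGC Arg / CGC Arg — identical.
Codon 3: CCA Pro / CCG Pro — synonymous.
Codon 4: AUC Ile / AUC Ile — identical.
Codon 5: CGU Arg / AGC Ser — nonsynonymous.
Nonsynonymous differences: 2 → different protein.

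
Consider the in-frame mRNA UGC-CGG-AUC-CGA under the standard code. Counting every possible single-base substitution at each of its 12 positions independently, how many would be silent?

Codon 1 (UGC, Cys): 1 synonymous substitution.
Codon 2 (CGG, Arg): 4 synonymous substitutions.
Codon 3 (AUC, Ile): 2 synonymous substitutions.
Codon 4 (CGA, Arg): 4 synonymous substitutions.
Total: 1 + 4 + 2 + 4 = 11.

11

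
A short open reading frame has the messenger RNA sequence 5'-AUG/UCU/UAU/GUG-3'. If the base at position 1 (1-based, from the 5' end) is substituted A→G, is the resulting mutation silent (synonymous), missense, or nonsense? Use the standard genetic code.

Position 1 falls in codon 1: AUG → Met.
After the substitution the codon is GUG → Val.
Met ≠ Val, so this is a missense mutation.

missense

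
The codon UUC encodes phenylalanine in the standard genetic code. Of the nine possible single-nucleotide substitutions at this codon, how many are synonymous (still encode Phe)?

Position 1: none → 0 synonymous.
Position 2: none → 0 synonymous.
Position 3: UUU → 1 synonymous.
Total: 0 + 0 + 1 = 1.

1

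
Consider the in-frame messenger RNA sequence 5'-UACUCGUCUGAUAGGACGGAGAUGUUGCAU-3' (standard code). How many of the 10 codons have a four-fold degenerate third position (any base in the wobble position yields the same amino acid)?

3

Codon 1 UAC (Tyr): third position 2-fold.
Codon 2 UCG (Ser): third position 4-fold.
Codon 3 UCU (Ser): third position 4-fold.
Codon 4 GAU (Asp): third position 2-fold.
Codon 5 AGG (Arg): third position 2-fold.
Codon 6 ACG (Thr): third position 4-fold.
Codon 7 GAG (Glu): third position 2-fold.
Codon 8 AUG (Met): third position 1-fold.
Codon 9 UUG (Leu): third position 2-fold.
Codon 10 CAU (His): third position 2-fold.
Four-fold degenerate third positions: 3.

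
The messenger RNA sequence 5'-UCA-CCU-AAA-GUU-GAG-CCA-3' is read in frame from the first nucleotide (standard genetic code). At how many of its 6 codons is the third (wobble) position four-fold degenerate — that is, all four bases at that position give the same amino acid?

4

Codon 1 UCA (Ser): third position 4-fold.
Codon 2 CCU (Pro): third position 4-fold.
Codon 3 AAA (Lys): third position 2-fold.
Codon 4 GUU (Val): third position 4-fold.
Codon 5 GAG (Glu): third position 2-fold.
Codon 6 CCA (Pro): third position 4-fold.
Four-fold degenerate third positions: 4.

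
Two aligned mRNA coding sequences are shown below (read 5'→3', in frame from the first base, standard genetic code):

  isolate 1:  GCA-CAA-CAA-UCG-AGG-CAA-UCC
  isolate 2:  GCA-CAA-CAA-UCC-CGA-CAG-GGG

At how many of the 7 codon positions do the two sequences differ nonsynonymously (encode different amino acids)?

Codon 1: GCA Ala / GCA Ala — identical.
Codon 2: CAA Gln / CAA Gln — identical.
Codon 3: CAA Gln / CAA Gln — identical.
Codon 4: UCG Ser / UCC Ser — synonymous.
Codon 5: AGG Arg / CGA Arg — synonymous.
Codon 6: CAA Gln / CAG Gln — synonymous.
Codon 7: UCC Ser / GGG Gly — nonsynonymous.
Nonsynonymous differences: 1.

1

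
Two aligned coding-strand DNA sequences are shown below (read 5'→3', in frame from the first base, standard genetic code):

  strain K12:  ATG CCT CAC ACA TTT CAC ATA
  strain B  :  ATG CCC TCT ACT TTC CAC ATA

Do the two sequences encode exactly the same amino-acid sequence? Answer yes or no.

Codon 1: ATG Met / ATG Met — identical.
Codon 2: CCT Pro / CCC Pro — synonymous.
Codon 3: CAC His / TCT Ser — nonsynonymous.
Codon 4: ACA Thr / ACT Thr — synonymous.
Codon 5: TTT Phe / TTC Phe — synonymous.
Codon 6: CAC His / CAC His — identical.
Codon 7: ATA Ile / ATA Ile — identical.
Nonsynonymous differences: 1 → different protein.

no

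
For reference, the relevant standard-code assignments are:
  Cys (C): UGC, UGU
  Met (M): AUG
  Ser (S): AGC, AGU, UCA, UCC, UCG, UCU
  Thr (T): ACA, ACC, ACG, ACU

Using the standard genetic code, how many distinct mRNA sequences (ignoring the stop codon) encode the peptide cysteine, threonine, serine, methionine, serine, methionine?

Cys: 2 codons.
Thr: 4 codons.
Ser: 6 codons.
Met: 1 codon.
Ser: 6 codons.
Met: 1 codon.
2 × 4 × 6 × 1 × 6 × 1 = 288.

288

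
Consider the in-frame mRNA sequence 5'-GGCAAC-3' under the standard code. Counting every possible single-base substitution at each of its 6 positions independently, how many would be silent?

4

Codon 1 (GGC, Gly): 3 synonymous substitutions.
Codon 2 (AAC, Asn): 1 synonymous substitution.
Total: 3 + 1 = 4.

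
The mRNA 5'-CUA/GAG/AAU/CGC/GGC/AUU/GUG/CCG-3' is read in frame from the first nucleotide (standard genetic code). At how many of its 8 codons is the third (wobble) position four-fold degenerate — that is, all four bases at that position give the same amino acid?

5

Codon 1 CUA (Leu): third position 4-fold.
Codon 2 GAG (Glu): third position 2-fold.
Codon 3 AAU (Asn): third position 2-fold.
Codon 4 CGC (Arg): third position 4-fold.
Codon 5 GGC (Gly): third position 4-fold.
Codon 6 AUU (Ile): third position 3-fold.
Codon 7 GUG (Val): third position 4-fold.
Codon 8 CCG (Pro): third position 4-fold.
Four-fold degenerate third positions: 5.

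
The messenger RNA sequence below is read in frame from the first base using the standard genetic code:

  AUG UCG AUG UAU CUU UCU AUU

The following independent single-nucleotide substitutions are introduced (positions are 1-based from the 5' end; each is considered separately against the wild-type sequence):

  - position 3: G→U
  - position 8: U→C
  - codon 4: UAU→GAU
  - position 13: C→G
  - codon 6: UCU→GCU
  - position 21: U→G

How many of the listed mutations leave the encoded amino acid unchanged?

0

Codon 1: AUG (Met) → AUU (Ile) — missense.
Codon 3: AUG (Met) → ACG (Thr) — missense.
Codon 4: UAU (Tyr) → GAU (Asp) — missense.
Codon 5: CUU (Leu) → GUU (Val) — missense.
Codon 6: UCU (Ser) → GCU (Ala) — missense.
Codon 7: AUU (Ile) → AUG (Met) — missense.
Synonymous: 0 of 6.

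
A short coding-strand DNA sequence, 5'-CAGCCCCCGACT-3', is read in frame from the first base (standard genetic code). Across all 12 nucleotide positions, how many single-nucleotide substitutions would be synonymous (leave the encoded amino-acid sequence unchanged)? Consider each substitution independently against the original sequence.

10

Codon 1 (CAG, Gln): 1 synonymous substitution.
Codon 2 (CCC, Pro): 3 synonymous substitutions.
Codon 3 (CCG, Pro): 3 synonymous substitutions.
Codon 4 (ACT, Thr): 3 synonymous substitutions.
Total: 1 + 3 + 3 + 3 = 10.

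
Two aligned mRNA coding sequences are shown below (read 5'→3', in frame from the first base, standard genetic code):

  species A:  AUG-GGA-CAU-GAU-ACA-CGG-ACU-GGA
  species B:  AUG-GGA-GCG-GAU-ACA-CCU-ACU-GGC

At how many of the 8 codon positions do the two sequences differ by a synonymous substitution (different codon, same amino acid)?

1

Codon 1: AUG Met / AUG Met — identical.
Codon 2: GGA Gly / GGA Gly — identical.
Codon 3: CAU His / GCG Ala — nonsynonymous.
Codon 4: GAU Asp / GAU Asp — identical.
Codon 5: ACA Thr / ACA Thr — identical.
Codon 6: CGG Arg / CCU Pro — nonsynonymous.
Codon 7: ACU Thr / ACU Thr — identical.
Codon 8: GGA Gly / GGC Gly — synonymous.
Synonymous differences: 1.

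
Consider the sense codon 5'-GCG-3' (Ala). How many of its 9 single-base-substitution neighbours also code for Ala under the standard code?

3

Position 1: none → 0 synonymous.
Position 2: none → 0 synonymous.
Position 3: GCU, GCC, GCA → 3 synonymous.
Total: 0 + 0 + 3 = 3.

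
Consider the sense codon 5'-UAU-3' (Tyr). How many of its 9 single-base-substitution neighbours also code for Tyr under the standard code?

1

Position 1: none → 0 synonymous.
Position 2: none → 0 synonymous.
Position 3: UAC → 1 synonymous.
Total: 0 + 0 + 1 = 1.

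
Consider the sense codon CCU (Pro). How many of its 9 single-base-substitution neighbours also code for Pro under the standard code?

Position 1: none → 0 synonymous.
Position 2: none → 0 synonymous.
Position 3: CCC, CCA, CCG → 3 synonymous.
Total: 0 + 0 + 3 = 3.

3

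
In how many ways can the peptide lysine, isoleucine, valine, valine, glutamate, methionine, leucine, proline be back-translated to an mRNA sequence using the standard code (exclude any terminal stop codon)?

4608

Lys: 2 codons.
Ile: 3 codons.
Val: 4 codons.
Val: 4 codons.
Glu: 2 codons.
Met: 1 codon.
Leu: 6 codons.
Pro: 4 codons.
2 × 3 × 4 × 4 × 2 × 1 × 6 × 4 = 4608.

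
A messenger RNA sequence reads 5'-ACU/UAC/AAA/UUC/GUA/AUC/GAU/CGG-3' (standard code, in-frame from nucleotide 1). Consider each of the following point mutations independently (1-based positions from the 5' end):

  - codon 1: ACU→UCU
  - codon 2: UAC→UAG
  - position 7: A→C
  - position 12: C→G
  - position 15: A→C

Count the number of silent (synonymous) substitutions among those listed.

Codon 1: ACU (Thr) → UCU (Ser) — missense.
Codon 2: UAC (Tyr) → UAG (Stop) — nonsense.
Codon 3: AAA (Lys) → CAA (Gln) — missense.
Codon 4: UUC (Phe) → UUG (Leu) — missense.
Codon 5: GUA (Val) → GUC (Val) — synonymous.
Synonymous: 1 of 5.

1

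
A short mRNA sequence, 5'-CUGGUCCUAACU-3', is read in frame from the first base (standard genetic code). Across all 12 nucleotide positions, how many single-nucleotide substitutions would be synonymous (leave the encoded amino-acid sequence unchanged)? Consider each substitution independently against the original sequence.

Codon 1 (CUG, Leu): 4 synonymous substitutions.
Codon 2 (GUC, Val): 3 synonymous substitutions.
Codon 3 (CUA, Leu): 4 synonymous substitutions.
Codon 4 (ACU, Thr): 3 synonymous substitutions.
Total: 4 + 3 + 4 + 3 = 14.

14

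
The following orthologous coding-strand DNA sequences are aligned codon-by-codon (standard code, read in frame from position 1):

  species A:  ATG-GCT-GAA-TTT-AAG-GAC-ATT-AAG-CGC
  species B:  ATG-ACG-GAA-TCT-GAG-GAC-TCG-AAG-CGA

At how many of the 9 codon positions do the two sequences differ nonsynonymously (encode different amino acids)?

4

Codon 1: ATG Met / ATG Met — identical.
Codon 2: GCT Ala / ACG Thr — nonsynonymous.
Codon 3: GAA Glu / GAA Glu — identical.
Codon 4: TTT Phe / TCT Ser — nonsynonymous.
Codon 5: AAG Lys / GAG Glu — nonsynonymous.
Codon 6: GAC Asp / GAC Asp — identical.
Codon 7: ATT Ile / TCG Ser — nonsynonymous.
Codon 8: AAG Lys / AAG Lys — identical.
Codon 9: CGC Arg / CGA Arg — synonymous.
Nonsynonymous differences: 4.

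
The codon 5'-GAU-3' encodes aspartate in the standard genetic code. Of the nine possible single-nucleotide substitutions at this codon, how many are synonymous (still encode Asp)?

1

Position 1: none → 0 synonymous.
Position 2: none → 0 synonymous.
Position 3: GAC → 1 synonymous.
Total: 0 + 0 + 1 = 1.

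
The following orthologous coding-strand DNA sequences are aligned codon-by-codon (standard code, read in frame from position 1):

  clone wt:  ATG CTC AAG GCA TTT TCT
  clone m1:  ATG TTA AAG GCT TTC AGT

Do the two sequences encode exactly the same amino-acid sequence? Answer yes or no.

yes

Codon 1: ATG Met / ATG Met — identical.
Codon 2: CTC Leu / TTA Leu — synonymous.
Codon 3: AAG Lys / AAG Lys — identical.
Codon 4: GCA Ala / GCT Ala — synonymous.
Codon 5: TTT Phe / TTC Phe — synonymous.
Codon 6: TCT Ser / AGT Ser — synonymous.
Nonsynonymous differences: 0 → same protein.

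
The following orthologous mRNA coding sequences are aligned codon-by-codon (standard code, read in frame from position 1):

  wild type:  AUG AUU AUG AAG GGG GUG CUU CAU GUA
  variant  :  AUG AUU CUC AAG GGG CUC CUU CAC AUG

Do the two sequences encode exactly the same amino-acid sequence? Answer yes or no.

no

Codon 1: AUG Met / AUG Met — identical.
Codon 2: AUU Ile / AUU Ile — identical.
Codon 3: AUG Met / CUC Leu — nonsynonymous.
Codon 4: AAG Lys / AAG Lys — identical.
Codon 5: GGG Gly / GGG Gly — identical.
Codon 6: GUG Val / CUC Leu — nonsynonymous.
Codon 7: CUU Leu / CUU Leu — identical.
Codon 8: CAU His / CAC His — synonymous.
Codon 9: GUA Val / AUG Met — nonsynonymous.
Nonsynonymous differences: 3 → different protein.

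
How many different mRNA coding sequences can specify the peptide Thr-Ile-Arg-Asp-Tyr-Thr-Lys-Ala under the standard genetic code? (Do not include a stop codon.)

9216

Thr: 4 codons.
Ile: 3 codons.
Arg: 6 codons.
Asp: 2 codons.
Tyr: 2 codons.
Thr: 4 codons.
Lys: 2 codons.
Ala: 4 codons.
4 × 3 × 6 × 2 × 2 × 4 × 2 × 4 = 9216.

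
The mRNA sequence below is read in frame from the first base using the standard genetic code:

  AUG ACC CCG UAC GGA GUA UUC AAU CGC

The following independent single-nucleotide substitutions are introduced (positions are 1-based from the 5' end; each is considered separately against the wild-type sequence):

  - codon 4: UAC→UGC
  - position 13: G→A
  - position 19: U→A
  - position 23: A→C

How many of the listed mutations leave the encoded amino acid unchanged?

Codon 4: UAC (Tyr) → UGC (Cys) — missense.
Codon 5: GGA (Gly) → AGA (Arg) — missense.
Codon 7: UUC (Phe) → AUC (Ile) — missense.
Codon 8: AAU (Asn) → ACU (Thr) — missense.
Synonymous: 0 of 4.

0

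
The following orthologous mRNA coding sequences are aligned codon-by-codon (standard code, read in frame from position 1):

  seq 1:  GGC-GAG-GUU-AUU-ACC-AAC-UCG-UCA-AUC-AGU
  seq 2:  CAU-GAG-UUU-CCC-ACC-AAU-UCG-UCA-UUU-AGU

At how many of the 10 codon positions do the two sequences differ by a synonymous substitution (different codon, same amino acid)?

1

Codon 1: GGC Gly / CAU His — nonsynonymous.
Codon 2: GAG Glu / GAG Glu — identical.
Codon 3: GUU Val / UUU Phe — nonsynonymous.
Codon 4: AUU Ile / CCC Pro — nonsynonymous.
Codon 5: ACC Thr / ACC Thr — identical.
Codon 6: AAC Asn / AAU Asn — synonymous.
Codon 7: UCG Ser / UCG Ser — identical.
Codon 8: UCA Ser / UCA Ser — identical.
Codon 9: AUC Ile / UUU Phe — nonsynonymous.
Codon 10: AGU Ser / AGU Ser — identical.
Synonymous differences: 1.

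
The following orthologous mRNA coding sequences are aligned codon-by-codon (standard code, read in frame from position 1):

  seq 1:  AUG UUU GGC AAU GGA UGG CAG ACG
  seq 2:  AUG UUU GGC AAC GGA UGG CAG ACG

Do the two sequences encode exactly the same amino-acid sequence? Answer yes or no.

yes

Codon 1: AUG Met / AUG Met — identical.
Codon 2: UUU Phe / UUU Phe — identical.
Codon 3: GGC Gly / GGC Gly — identical.
Codon 4: AAU Asn / AAC Asn — synonymous.
Codon 5: GGA Gly / GGA Gly — identical.
Codon 6: UGG Trp / UGG Trp — identical.
Codon 7: CAG Gln / CAG Gln — identical.
Codon 8: ACG Thr / ACG Thr — identical.
Nonsynonymous differences: 0 → same protein.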